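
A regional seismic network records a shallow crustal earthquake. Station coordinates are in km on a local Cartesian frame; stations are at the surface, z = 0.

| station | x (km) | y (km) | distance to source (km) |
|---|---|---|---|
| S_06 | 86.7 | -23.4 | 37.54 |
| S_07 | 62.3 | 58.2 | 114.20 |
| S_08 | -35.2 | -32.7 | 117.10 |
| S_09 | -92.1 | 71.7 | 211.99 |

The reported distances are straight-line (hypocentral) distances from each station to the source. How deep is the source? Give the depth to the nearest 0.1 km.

depth ≈ 21.7 km

Each station gives a sphere (x−x_i)² + (y−y_i)² + z² = d_i² (stations at z=0).
Subtracting the S_06 sphere from S_07 and S_08: z² cancels, leaving linear equations in x and y:
-48.8 x + 163.2 y = -12428.31
-243.8 x − 18.6 y = -18059.28
Solving: x ≈ 78.102, y ≈ -52.800 km (keep extra digits for the depth step; rounded: 78.1, -52.8).
Then from the S_06 sphere: z² = 37.54² − (x − 86.7)² − (y + 23.4)² with x = 78.102, y = -52.800, so z ≈ 21.702 ≈ 21.7 km.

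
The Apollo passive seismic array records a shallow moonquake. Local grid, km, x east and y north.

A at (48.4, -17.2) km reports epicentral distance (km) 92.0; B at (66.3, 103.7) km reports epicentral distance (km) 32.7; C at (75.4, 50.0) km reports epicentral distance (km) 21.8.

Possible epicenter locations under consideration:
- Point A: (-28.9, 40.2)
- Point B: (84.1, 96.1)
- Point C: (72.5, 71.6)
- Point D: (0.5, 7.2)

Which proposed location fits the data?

Point C

For each candidate, compare |candidate − station| to the reported distance:
Point A: residuals A 4.3, B 81.7, C 83.0 → max 83.0 km
Point B: residuals A 26.8, B 13.3, C 25.1 → max 26.8 km
Point C: residuals A 0.0, B 0.0, C 0.0 → max 0.0 km
Point D: residuals A 38.2, B 84.1, C 64.5 → max 84.1 km
Only Point C has all residuals ≈ 0.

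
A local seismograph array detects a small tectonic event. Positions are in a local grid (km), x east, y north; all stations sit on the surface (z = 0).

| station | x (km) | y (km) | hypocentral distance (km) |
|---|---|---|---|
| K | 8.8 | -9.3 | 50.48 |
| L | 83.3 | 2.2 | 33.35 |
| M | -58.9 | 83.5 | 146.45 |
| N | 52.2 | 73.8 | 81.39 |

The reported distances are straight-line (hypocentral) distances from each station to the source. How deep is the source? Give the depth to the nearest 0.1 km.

Each station gives a sphere (x−x_i)² + (y−y_i)² + z² = d_i² (stations at z=0).
Subtracting the K sphere from L and M: z² cancels, leaving linear equations in x and y:
149.0 x + 23.0 y = 8215.81
-135.4 x + 185.6 y = -8621.84
Solving: x ≈ 56.004, y ≈ -5.598 km (keep extra digits for the depth step; rounded: 56.0, -5.6).
Then from the K sphere: z² = 50.48² − (x − 8.8)² − (y + 9.3)² with x = 56.004, y = -5.598, so z ≈ 17.502 ≈ 17.5 km.
Check against N (with the unrounded solution): distance 81.39 ≈ 81.39 km. ✓

z ≈ 17.5 km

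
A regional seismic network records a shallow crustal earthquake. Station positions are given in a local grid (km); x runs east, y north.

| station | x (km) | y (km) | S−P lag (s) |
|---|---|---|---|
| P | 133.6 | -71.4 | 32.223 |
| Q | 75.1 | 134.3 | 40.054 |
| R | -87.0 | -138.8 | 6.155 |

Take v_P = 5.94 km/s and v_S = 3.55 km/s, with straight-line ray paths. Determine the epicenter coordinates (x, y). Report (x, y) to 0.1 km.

-140.9 km east, -145.4 km north

Distance from S−P lag: d = Δt · v_P v_S / (v_P − v_S) = Δt · (5.94·3.55)/(5.94−3.55) ≈ 8.8230·Δt.
So d_P = 284.30, d_Q = 353.40, d_R = 54.31 km.
Circle about each station: (x − 133.6)² + (y + 71.4)² = 284.30²; (x − 75.1)² + (y − 134.3)² = 353.40²; (x + 87.0)² + (y + 138.8)² = 54.31².
Subtracting pairs of circle equations eliminates x²+y² and gives linear equations (the radical axes):
-117.0 x + 411.4 y = -43335.49
-441.2 x − 134.8 y = 81764.43
Solving the 2×2 system: x ≈ -140.9, y ≈ -145.4 km.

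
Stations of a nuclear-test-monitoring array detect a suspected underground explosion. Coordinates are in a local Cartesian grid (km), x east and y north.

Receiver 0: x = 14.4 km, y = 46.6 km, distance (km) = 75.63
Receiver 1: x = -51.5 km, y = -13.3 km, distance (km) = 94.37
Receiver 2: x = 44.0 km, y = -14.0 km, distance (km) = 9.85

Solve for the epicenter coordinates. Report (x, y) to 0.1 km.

x ≈ 42.3 km, y ≈ -23.7 km

Circle about each station: (x − 14.4)² + (y − 46.6)² = 75.63²; (x + 51.5)² + (y + 13.3)² = 94.37²; (x − 44.0)² + (y + 14.0)² = 9.85².
Subtracting pairs of circle equations eliminates x²+y² and gives linear equations (the radical axes):
-131.8 x − 119.8 y = -2735.58
59.2 x − 121.2 y = 5375.95
Solving the 2×2 system: x ≈ 42.3, y ≈ -23.7 km.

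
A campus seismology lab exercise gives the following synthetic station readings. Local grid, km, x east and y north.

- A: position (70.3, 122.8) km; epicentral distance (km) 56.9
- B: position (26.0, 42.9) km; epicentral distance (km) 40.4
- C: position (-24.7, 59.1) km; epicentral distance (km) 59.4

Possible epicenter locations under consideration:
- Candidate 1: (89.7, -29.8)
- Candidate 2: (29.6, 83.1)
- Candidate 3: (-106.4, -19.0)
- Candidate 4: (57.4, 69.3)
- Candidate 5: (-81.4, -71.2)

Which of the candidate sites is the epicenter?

For each candidate, compare |candidate − station| to the reported distance:
Candidate 1: residuals A 96.9, B 56.3, C 85.5 → max 96.9 km
Candidate 2: residuals A 0.0, B 0.0, C 0.0 → max 0.0 km
Candidate 3: residuals A 169.7, B 105.8, C 53.6 → max 169.7 km
Candidate 4: residuals A 1.9, B 0.6, C 23.3 → max 23.3 km
Candidate 5: residuals A 189.4, B 116.3, C 82.7 → max 189.4 km
Only Candidate 2 has all residuals ≈ 0.

Candidate 2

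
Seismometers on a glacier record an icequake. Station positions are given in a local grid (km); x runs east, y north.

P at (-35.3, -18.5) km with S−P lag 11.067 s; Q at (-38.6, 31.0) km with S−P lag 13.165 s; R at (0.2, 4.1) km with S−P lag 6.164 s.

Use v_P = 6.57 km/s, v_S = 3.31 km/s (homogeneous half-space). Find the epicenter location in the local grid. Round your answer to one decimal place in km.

Distance from S−P lag: d = Δt · v_P v_S / (v_P − v_S) = Δt · (6.57·3.31)/(6.57−3.31) ≈ 6.6708·Δt.
So d_P = 73.83, d_Q = 87.82, d_R = 41.12 km.
Circle about each station: (x + 35.3)² + (y + 18.5)² = 73.83²; (x + 38.6)² + (y − 31.0)² = 87.82²; (x − 0.2)² + (y − 4.1)² = 41.12².
Subtracting the P equation from the Q and R equations removes the quadratic terms:
-6.6 x + 99.0 y = -1398.86
71.0 x + 45.2 y = 2188.52
Solving the 2×2 system: x ≈ 38.2, y ≈ -11.6 km.

(38.2, -11.6)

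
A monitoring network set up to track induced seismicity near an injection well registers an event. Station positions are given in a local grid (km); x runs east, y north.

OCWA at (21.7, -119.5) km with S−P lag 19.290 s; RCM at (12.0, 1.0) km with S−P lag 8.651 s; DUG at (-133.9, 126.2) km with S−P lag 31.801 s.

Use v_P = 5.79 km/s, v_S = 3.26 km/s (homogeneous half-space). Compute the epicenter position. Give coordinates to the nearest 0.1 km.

x ≈ 75.2 km, y ≈ 14.1 km

Distance from S−P lag: d = Δt · v_P v_S / (v_P − v_S) = Δt · (5.79·3.26)/(5.79−3.26) ≈ 7.4606·Δt.
So d_OCWA = 143.92, d_RCM = 64.54, d_DUG = 237.26 km.
Circle about each station: (x − 21.7)² + (y + 119.5)² = 143.92²; (x − 12.0)² + (y − 1.0)² = 64.54²; (x + 133.9)² + (y − 126.2)² = 237.26².
Subtracting the OCWA equation from the RCM and DUG equations removes the quadratic terms:
-19.4 x + 241.0 y = 1941.41
-311.2 x + 491.4 y = -16474.83
Solving the 2×2 system: x ≈ 75.2, y ≈ 14.1 km.
Check against OCWA (with the unrounded x, y): √((x − 21.7)²+(y + 119.5)²) = 143.93 ≈ 143.92 km. ✓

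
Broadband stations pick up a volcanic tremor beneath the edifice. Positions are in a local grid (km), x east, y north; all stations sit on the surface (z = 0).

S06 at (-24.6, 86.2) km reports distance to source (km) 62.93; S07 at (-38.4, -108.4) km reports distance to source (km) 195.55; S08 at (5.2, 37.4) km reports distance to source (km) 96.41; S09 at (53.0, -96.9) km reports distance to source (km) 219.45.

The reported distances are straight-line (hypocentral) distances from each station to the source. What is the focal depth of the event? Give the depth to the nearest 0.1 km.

Each station gives a sphere (x−x_i)² + (y−y_i)² + z² = d_i² (stations at z=0).
Subtracting the S06 sphere from S07 and S08: z² cancels, leaving linear equations in x and y:
-27.6 x − 389.2 y = -29090.10
59.6 x − 97.6 y = -11944.50
Solving: x ≈ -69.896, y ≈ 79.700 km (keep extra digits for the depth step; rounded: -69.9, 79.7).
Then from the S06 sphere: z² = 62.93² − (x + 24.6)² − (y − 86.2)² with x = -69.896, y = 79.700, so z ≈ 43.200 ≈ 43.2 km.

43.2 km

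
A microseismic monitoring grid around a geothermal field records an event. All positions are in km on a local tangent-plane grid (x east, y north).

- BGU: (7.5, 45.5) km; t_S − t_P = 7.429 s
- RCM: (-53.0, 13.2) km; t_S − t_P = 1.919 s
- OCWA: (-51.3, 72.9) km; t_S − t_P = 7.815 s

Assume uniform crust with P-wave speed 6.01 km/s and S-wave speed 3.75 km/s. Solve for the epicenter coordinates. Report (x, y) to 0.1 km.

Distance from S−P lag: d = Δt · v_P v_S / (v_P − v_S) = Δt · (6.01·3.75)/(6.01−3.75) ≈ 9.9723·Δt.
So d_BGU = 74.08, d_RCM = 19.14, d_OCWA = 77.93 km.
Circle about each station: (x − 7.5)² + (y − 45.5)² = 74.08²; (x + 53.0)² + (y − 13.2)² = 19.14²; (x + 51.3)² + (y − 72.9)² = 77.93².
Subtracting pairs of circle equations eliminates x²+y² and gives linear equations (the radical axes):
-121.0 x − 64.6 y = 5978.25
-117.6 x + 54.8 y = 5234.36
Solving the 2×2 system: x ≈ -46.8, y ≈ -4.9 km.
Check against BGU (with the unrounded x, y): √((x − 7.5)²+(y − 45.5)²) = 74.08 ≈ 74.08 km. ✓

-46.8 km east, -4.9 km north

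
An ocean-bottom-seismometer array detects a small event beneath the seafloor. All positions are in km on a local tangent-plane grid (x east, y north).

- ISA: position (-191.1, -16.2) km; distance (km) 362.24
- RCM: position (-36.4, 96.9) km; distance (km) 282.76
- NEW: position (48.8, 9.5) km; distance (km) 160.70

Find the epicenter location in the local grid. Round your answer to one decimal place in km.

Circle about each station: (x + 191.1)² + (y + 16.2)² = 362.24²; (x + 36.4)² + (y − 96.9)² = 282.76²; (x − 48.8)² + (y − 9.5)² = 160.70².
Subtracting pairs of circle equations eliminates x²+y² and gives linear equations (the radical axes):
309.4 x + 226.2 y = 25197.52
479.8 x + 51.4 y = 71083.37
Solving the 2×2 system: x ≈ 159.6, y ≈ -106.9 km.

x ≈ 159.6 km, y ≈ -106.9 km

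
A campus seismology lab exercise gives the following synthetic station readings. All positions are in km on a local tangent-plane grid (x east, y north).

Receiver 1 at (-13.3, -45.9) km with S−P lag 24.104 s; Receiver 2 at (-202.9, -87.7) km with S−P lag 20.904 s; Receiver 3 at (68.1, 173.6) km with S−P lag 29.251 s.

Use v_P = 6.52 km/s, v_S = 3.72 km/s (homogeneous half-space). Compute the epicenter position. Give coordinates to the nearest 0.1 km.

Distance from S−P lag: d = Δt · v_P v_S / (v_P − v_S) = Δt · (6.52·3.72)/(6.52−3.72) ≈ 8.6623·Δt.
So d_Receiver 1 = 208.80, d_Receiver 2 = 181.08, d_Receiver 3 = 253.38 km.
Circle about each station: (x + 13.3)² + (y + 45.9)² = 208.80²; (x + 202.9)² + (y + 87.7)² = 181.08²; (x − 68.1)² + (y − 173.6)² = 253.38².
Subtracting the Receiver 1 equation from the Receiver 2 and Receiver 3 equations removes the quadratic terms:
-379.2 x − 83.6 y = 57383.47
162.8 x + 439.0 y = 11886.89
Solving the 2×2 system: x ≈ -171.3, y ≈ 90.6 km.
Check against Receiver 1 (with the unrounded x, y): √((x + 13.3)²+(y + 45.9)²) = 208.80 ≈ 208.80 km. ✓

(-171.3, 90.6)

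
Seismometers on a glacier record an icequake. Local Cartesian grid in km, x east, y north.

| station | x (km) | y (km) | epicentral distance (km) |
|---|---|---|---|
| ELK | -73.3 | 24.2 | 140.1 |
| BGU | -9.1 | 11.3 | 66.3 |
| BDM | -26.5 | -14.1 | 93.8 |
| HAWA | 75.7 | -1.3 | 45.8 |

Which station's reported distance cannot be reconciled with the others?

Solve using three stations at a time. Using BGU, BDM, HAWA (subtract circle equations pairwise → linear system) gives (x, y) ≈ (51.7, 37.7).
Distances from that point to each station vs reported:
  ELK: calculated 125.7 vs reported 140.1 → residual 14.4 km
  BGU: calculated 66.3 vs reported 66.3 → residual 0.0 km
  BDM: calculated 93.8 vs reported 93.8 → residual 0.0 km
  HAWA: calculated 45.8 vs reported 45.8 → residual 0.0 km
BGU, BDM, HAWA are mutually consistent (residuals ≈ 0); ELK is off by 14.4 km.

ELK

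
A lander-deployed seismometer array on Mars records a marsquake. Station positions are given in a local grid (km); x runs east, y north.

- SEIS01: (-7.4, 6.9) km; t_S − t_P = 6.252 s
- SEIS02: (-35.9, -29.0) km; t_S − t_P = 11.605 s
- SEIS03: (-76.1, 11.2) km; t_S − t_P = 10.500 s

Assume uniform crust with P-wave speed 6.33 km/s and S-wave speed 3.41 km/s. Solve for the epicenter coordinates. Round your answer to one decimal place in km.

Distance from S−P lag: d = Δt · v_P v_S / (v_P − v_S) = Δt · (6.33·3.41)/(6.33−3.41) ≈ 7.3922·Δt.
So d_SEIS01 = 46.22, d_SEIS02 = 85.79, d_SEIS03 = 77.62 km.
Circle about each station: (x + 7.4)² + (y − 6.9)² = 46.22²; (x + 35.9)² + (y + 29.0)² = 85.79²; (x + 76.1)² + (y − 11.2)² = 77.62².
Subtracting the SEIS01 equation from the SEIS02 and SEIS03 equations removes the quadratic terms:
-57.0 x − 71.8 y = -3196.20
-137.4 x + 8.6 y = 1925.70
Solving the 2×2 system: x ≈ -10.7, y ≈ 53.0 km.

-10.7 km east, 53.0 km north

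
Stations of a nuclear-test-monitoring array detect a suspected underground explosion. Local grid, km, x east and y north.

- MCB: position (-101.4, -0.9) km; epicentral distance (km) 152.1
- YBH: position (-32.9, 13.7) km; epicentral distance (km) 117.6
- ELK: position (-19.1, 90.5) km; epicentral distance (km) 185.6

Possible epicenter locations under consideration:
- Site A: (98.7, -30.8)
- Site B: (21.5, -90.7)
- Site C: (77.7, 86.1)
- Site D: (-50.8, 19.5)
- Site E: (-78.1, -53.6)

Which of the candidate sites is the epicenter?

For each candidate, compare |candidate − station| to the reported distance:
Site A: residuals MCB 50.2, YBH 21.3, ELK 16.5 → max 50.2 km
Site B: residuals MCB 0.1, YBH 0.1, ELK 0.1 → max 0.1 km
Site C: residuals MCB 47.0, YBH 14.6, ELK 88.7 → max 88.7 km
Site D: residuals MCB 97.5, YBH 98.8, ELK 107.8 → max 107.8 km
Site E: residuals MCB 94.5, YBH 36.5, ELK 29.9 → max 94.5 km
Only Site B has all residuals ≈ 0.

Site B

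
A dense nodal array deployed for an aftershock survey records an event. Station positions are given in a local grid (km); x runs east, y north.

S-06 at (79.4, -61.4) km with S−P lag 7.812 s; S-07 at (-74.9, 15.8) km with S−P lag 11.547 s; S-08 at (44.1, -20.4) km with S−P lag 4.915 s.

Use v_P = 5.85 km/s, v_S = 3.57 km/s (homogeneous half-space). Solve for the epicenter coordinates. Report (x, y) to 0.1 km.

Distance from S−P lag: d = Δt · v_P v_S / (v_P − v_S) = Δt · (5.85·3.57)/(5.85−3.57) ≈ 9.1599·Δt.
So d_S-06 = 71.56, d_S-07 = 105.77, d_S-08 = 45.02 km.
Circle about each station: (x − 79.4)² + (y + 61.4)² = 71.56²; (x + 74.9)² + (y − 15.8)² = 105.77²; (x − 44.1)² + (y + 20.4)² = 45.02².
Subtracting pairs of circle equations eliminates x²+y² and gives linear equations (the radical axes):
-308.6 x + 154.4 y = -10281.13
-70.6 x + 82.0 y = -4619.32
Solving the 2×2 system: x ≈ 9.0, y ≈ -48.6 km.
Check against S-06 (with the unrounded x, y): √((x − 79.4)²+(y + 61.4)²) = 71.55 ≈ 71.56 km. ✓

9.0 km east, -48.6 km north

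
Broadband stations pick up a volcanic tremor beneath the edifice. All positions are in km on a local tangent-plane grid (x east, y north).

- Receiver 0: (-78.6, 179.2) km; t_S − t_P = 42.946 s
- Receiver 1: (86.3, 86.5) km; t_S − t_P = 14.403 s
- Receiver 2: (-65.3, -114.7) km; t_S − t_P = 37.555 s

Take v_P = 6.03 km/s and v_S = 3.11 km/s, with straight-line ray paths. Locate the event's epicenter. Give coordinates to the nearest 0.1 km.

x ≈ 140.3 km, y ≈ 11.4 km

Distance from S−P lag: d = Δt · v_P v_S / (v_P − v_S) = Δt · (6.03·3.11)/(6.03−3.11) ≈ 6.4224·Δt.
So d_Receiver 0 = 275.81, d_Receiver 1 = 92.50, d_Receiver 2 = 241.19 km.
Circle about each station: (x + 78.6)² + (y − 179.2)² = 275.81²; (x − 86.3)² + (y − 86.5)² = 92.50²; (x + 65.3)² + (y + 114.7)² = 241.19².
Subtracting the Receiver 0 equation from the Receiver 1 and Receiver 2 equations removes the quadratic terms:
329.8 x − 185.4 y = 44154.25
26.6 x − 587.8 y = -2971.88
Solving the 2×2 system: x ≈ 140.3, y ≈ 11.4 km.
Check against Receiver 0 (with the unrounded x, y): √((x + 78.6)²+(y − 179.2)²) = 275.81 ≈ 275.81 km. ✓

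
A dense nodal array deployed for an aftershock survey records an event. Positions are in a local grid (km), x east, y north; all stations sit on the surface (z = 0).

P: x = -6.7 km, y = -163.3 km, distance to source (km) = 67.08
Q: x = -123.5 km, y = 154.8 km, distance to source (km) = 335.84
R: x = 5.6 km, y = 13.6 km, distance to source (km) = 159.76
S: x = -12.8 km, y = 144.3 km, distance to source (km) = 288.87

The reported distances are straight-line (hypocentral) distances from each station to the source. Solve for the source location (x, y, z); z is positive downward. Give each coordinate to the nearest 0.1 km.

Each station gives a sphere (x−x_i)² + (y−y_i)² + z² = d_i² (stations at z=0).
Subtracting the P sphere from Q and R: z² cancels, leaving linear equations in x and y:
-233.6 x + 636.2 y = -95785.27
24.6 x + 353.8 y = -47518.99
Solving: x ≈ 37.206, y ≈ -136.897 km (keep extra digits for the depth step; rounded: 37.2, -136.9).
Then from the P sphere: z² = 67.08² − (x + 6.7)² − (y + 163.3)² with x = 37.206, y = -136.897, so z ≈ 43.300 ≈ 43.3 km.

x ≈ 37.2 km, y ≈ -136.9 km, depth ≈ 43.3 km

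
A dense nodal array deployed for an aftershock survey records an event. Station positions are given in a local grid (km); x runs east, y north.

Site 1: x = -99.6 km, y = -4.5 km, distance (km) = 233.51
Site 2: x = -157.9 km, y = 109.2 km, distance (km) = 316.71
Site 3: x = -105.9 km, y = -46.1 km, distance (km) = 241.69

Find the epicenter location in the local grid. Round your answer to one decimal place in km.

Circle about each station: (x + 99.6)² + (y + 4.5)² = 233.51²; (x + 157.9)² + (y − 109.2)² = 316.71²; (x + 105.9)² + (y + 46.1)² = 241.69².
Subtracting the Site 1 equation from the Site 2 and Site 3 equations removes the quadratic terms:
-116.6 x + 227.4 y = -18861.66
-12.6 x − 83.2 y = -487.53
Solving the 2×2 system: x ≈ 133.7, y ≈ -14.4 km.

133.7 km east, -14.4 km north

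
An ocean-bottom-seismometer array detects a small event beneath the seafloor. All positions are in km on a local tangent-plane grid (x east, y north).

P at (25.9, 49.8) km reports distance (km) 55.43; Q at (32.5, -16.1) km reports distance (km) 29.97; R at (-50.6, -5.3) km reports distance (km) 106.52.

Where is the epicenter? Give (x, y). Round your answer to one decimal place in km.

x ≈ 55.6 km, y ≈ 3.0 km

Circle about each station: (x − 25.9)² + (y − 49.8)² = 55.43²; (x − 32.5)² + (y + 16.1)² = 29.97²; (x + 50.6)² + (y + 5.3)² = 106.52².
Subtracting the P equation from the Q and R equations removes the quadratic terms:
13.2 x − 131.8 y = 338.89
-153.0 x − 110.2 y = -8836.43
Solving the 2×2 system: x ≈ 55.6, y ≈ 3.0 km.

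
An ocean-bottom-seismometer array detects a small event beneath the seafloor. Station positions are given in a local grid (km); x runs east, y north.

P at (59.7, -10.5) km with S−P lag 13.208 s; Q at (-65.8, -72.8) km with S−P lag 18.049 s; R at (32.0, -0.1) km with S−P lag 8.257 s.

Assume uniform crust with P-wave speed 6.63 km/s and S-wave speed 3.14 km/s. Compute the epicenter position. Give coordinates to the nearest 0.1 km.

Distance from S−P lag: d = Δt · v_P v_S / (v_P − v_S) = Δt · (6.63·3.14)/(6.63−3.14) ≈ 5.9651·Δt.
So d_P = 78.79, d_Q = 107.66, d_R = 49.25 km.
Circle about each station: (x − 59.7)² + (y + 10.5)² = 78.79²; (x + 65.8)² + (y + 72.8)² = 107.66²; (x − 32.0)² + (y + 0.1)² = 49.25².
Subtracting pairs of circle equations eliminates x²+y² and gives linear equations (the radical axes):
-251.0 x − 124.6 y = 572.33
-55.4 x + 20.8 y = 1131.97
Solving the 2×2 system: x ≈ -12.6, y ≈ 20.8 km.

x ≈ -12.6 km, y ≈ 20.8 km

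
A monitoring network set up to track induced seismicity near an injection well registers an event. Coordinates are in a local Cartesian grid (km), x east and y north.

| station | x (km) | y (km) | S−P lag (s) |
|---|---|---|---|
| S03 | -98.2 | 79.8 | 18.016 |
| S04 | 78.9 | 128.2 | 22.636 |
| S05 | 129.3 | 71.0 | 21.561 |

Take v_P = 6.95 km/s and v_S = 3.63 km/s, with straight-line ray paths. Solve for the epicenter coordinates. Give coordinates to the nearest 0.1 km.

Distance from S−P lag: d = Δt · v_P v_S / (v_P − v_S) = Δt · (6.95·3.63)/(6.95−3.63) ≈ 7.5989·Δt.
So d_S03 = 136.90, d_S04 = 172.01, d_S05 = 163.84 km.
Circle about each station: (x + 98.2)² + (y − 79.8)² = 136.90²; (x − 78.9)² + (y − 128.2)² = 172.01²; (x − 129.3)² + (y − 71.0)² = 163.84².
Subtracting pairs of circle equations eliminates x²+y² and gives linear equations (the radical axes):
354.2 x + 96.8 y = -4196.66
455.0 x − 17.6 y = -2353.73
Solving the 2×2 system: x ≈ -6.0, y ≈ -21.4 km.

(-6.0, -21.4)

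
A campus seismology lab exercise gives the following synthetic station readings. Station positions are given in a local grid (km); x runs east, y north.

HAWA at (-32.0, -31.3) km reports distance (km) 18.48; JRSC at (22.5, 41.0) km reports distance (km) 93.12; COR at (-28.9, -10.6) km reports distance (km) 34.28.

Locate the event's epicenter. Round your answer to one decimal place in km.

-17.7 km east, -43.0 km north

Circle about each station: (x + 32.0)² + (y + 31.3)² = 18.48²; (x − 22.5)² + (y − 41.0)² = 93.12²; (x + 28.9)² + (y + 10.6)² = 34.28².
Subtracting the HAWA equation from the JRSC and COR equations removes the quadratic terms:
109.0 x + 144.6 y = -8146.26
6.2 x + 41.4 y = -1889.73
Solving the 2×2 system: x ≈ -17.7, y ≈ -43.0 km.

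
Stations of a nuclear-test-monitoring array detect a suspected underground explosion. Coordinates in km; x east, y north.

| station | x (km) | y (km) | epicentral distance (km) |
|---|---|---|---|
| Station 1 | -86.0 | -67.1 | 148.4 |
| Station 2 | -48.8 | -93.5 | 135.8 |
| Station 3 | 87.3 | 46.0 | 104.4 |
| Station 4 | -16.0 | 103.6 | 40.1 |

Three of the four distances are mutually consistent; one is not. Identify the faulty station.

Station 2

Solve using three stations at a time. Using Station 1, Station 3, Station 4 (subtract circle equations pairwise → linear system) gives (x, y) ≈ (-15.6, 63.5).
Distances from that point to each station vs reported:
  Station 1: calculated 148.4 vs reported 148.4 → residual 0.0 km
  Station 2: calculated 160.5 vs reported 135.8 → residual 24.7 km
  Station 3: calculated 104.4 vs reported 104.4 → residual 0.0 km
  Station 4: calculated 40.1 vs reported 40.1 → residual 0.0 km
Station 1, Station 3, Station 4 are mutually consistent (residuals ≈ 0); Station 2 is off by 24.7 km.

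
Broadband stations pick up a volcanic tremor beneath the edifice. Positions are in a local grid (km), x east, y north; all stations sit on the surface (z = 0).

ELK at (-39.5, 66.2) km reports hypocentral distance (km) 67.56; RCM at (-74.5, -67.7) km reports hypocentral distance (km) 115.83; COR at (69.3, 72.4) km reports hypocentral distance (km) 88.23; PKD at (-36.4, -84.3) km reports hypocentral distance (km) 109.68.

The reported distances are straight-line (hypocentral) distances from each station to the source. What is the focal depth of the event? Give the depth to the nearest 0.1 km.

depth ≈ 17.0 km

Each station gives a sphere (x−x_i)² + (y−y_i)² + z² = d_i² (stations at z=0).
Subtracting the ELK sphere from RCM and COR: z² cancels, leaving linear equations in x and y:
-70.0 x − 267.8 y = -4661.39
217.6 x + 12.4 y = 881.38
Solving: x ≈ 3.105, y ≈ 16.595 km (keep extra digits for the depth step; rounded: 3.1, 16.6).
Then from the ELK sphere: z² = 67.56² − (x + 39.5)² − (y − 66.2)² with x = 3.105, y = 16.595, so z ≈ 16.986 ≈ 17.0 km.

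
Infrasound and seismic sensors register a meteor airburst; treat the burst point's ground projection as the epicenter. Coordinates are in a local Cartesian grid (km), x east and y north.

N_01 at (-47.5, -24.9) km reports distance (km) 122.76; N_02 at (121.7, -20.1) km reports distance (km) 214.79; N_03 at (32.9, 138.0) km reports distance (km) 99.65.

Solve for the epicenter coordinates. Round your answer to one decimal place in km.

x ≈ -58.1 km, y ≈ 97.4 km

Circle about each station: (x + 47.5)² + (y + 24.9)² = 122.76²; (x − 121.7)² + (y + 20.1)² = 214.79²; (x − 32.9)² + (y − 138.0)² = 99.65².
Subtracting the N_01 equation from the N_02 and N_03 equations removes the quadratic terms:
338.4 x + 9.6 y = -18726.09
160.8 x + 325.8 y = 22390.05
Solving the 2×2 system: x ≈ -58.1, y ≈ 97.4 km.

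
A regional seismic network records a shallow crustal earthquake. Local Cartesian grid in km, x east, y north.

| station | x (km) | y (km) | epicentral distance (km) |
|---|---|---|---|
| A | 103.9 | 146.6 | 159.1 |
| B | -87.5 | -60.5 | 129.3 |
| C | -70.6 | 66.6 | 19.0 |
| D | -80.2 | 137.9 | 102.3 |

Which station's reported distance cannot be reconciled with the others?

C

Solve using three stations at a time. Using A, B, D (subtract circle equations pairwise → linear system) gives (x, y) ≈ (-24.2, 52.3).
Distances from that point to each station vs reported:
  A: calculated 159.1 vs reported 159.1 → residual 0.0 km
  B: calculated 129.3 vs reported 129.3 → residual 0.0 km
  C: calculated 48.5 vs reported 19.0 → residual 29.5 km
  D: calculated 102.3 vs reported 102.3 → residual 0.0 km
A, B, D are mutually consistent (residuals ≈ 0); C is off by 29.5 km.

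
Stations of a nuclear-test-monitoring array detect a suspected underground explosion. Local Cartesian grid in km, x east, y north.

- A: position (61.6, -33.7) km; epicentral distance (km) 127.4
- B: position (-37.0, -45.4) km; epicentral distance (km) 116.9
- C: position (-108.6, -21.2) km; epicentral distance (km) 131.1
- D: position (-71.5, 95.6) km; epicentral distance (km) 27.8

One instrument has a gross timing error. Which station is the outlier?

D

Solve using three stations at a time. Using A, B, C (subtract circle equations pairwise → linear system) gives (x, y) ≈ (-13.6, 69.1).
Distances from that point to each station vs reported:
  A: calculated 127.4 vs reported 127.4 → residual 0.0 km
  B: calculated 116.9 vs reported 116.9 → residual 0.0 km
  C: calculated 131.1 vs reported 131.1 → residual 0.0 km
  D: calculated 63.7 vs reported 27.8 → residual 35.9 km
A, B, C are mutually consistent (residuals ≈ 0); D is off by 35.9 km.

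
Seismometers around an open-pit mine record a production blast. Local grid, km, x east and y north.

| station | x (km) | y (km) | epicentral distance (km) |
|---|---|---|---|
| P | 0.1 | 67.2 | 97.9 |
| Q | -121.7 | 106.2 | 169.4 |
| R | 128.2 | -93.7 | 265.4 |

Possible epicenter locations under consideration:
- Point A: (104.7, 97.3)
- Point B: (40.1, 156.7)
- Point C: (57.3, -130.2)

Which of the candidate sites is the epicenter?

Point B

For each candidate, compare |candidate − station| to the reported distance:
Point A: residuals P 10.9, Q 57.2, R 73.0 → max 73.0 km
Point B: residuals P 0.1, Q 0.1, R 0.0 → max 0.1 km
Point C: residuals P 107.6, Q 127.1, R 185.7 → max 185.7 km
Only Point B has all residuals ≈ 0.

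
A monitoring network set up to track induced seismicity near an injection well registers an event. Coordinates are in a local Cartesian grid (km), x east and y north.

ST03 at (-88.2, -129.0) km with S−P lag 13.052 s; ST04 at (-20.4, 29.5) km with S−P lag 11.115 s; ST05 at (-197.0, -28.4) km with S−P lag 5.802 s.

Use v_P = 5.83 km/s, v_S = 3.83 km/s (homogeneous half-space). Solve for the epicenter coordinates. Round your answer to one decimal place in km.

Distance from S−P lag: d = Δt · v_P v_S / (v_P − v_S) = Δt · (5.83·3.83)/(5.83−3.83) ≈ 11.1645·Δt.
So d_ST03 = 145.72, d_ST04 = 124.09, d_ST05 = 64.78 km.
Circle about each station: (x + 88.2)² + (y + 129.0)² = 145.72²; (x + 20.4)² + (y − 29.5)² = 124.09²; (x + 197.0)² + (y + 28.4)² = 64.78².
Subtracting the ST03 equation from the ST04 and ST05 equations removes the quadratic terms:
135.6 x + 317.0 y = -17297.84
-217.6 x + 201.2 y = 32233.19
Solving the 2×2 system: x ≈ -142.3, y ≈ 6.3 km.

(-142.3, 6.3)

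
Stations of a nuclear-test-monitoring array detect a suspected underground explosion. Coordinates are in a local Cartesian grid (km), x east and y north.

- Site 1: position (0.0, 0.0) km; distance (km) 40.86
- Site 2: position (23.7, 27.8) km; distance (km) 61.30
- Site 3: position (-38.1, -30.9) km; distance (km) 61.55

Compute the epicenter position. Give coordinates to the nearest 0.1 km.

23.4 km east, -33.5 km north

Circle about each station: x² + y² = 40.86²; (x − 23.7)² + (y − 27.8)² = 61.30²; (x + 38.1)² + (y + 30.9)² = 61.55².
Subtracting the Site 1 equation from the Site 2 and Site 3 equations removes the quadratic terms:
47.4 x + 55.6 y = -753.62
-76.2 x − 61.8 y = 287.56
Solving the 2×2 system: x ≈ 23.4, y ≈ -33.5 km.
Check against Site 1 (with the unrounded x, y): √(x²+y²) = 40.86 ≈ 40.86 km. ✓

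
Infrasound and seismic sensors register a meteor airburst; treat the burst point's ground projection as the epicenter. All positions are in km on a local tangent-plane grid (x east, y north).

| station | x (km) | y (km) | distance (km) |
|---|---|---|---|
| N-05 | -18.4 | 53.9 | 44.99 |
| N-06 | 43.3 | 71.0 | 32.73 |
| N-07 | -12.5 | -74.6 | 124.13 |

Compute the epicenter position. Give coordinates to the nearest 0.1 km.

(25.4, 43.6)

Circle about each station: (x + 18.4)² + (y − 53.9)² = 44.99²; (x − 43.3)² + (y − 71.0)² = 32.73²; (x + 12.5)² + (y + 74.6)² = 124.13².
Subtracting the N-05 equation from the N-06 and N-07 equations removes the quadratic terms:
123.4 x + 34.2 y = 4624.97
11.8 x − 257.0 y = -10906.52
Solving the 2×2 system: x ≈ 25.4, y ≈ 43.6 km.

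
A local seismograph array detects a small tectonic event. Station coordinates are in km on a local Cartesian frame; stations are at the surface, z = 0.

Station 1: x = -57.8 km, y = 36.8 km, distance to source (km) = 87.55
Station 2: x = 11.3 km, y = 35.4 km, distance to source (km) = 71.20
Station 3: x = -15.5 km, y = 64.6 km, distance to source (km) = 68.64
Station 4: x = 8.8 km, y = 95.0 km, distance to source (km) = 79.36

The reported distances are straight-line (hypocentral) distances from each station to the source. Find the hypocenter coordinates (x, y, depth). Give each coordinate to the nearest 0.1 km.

(-4.1, 54.3, 66.9)

Each station gives a sphere (x−x_i)² + (y−y_i)² + z² = d_i² (stations at z=0).
Subtracting the Station 1 sphere from Station 2 and Station 3: z² cancels, leaving linear equations in x and y:
138.2 x − 2.8 y = -718.67
84.6 x + 55.6 y = 2671.88
Solving: x ≈ -4.100, y ≈ 54.294 km (keep extra digits for the depth step; rounded: -4.1, 54.3).
Then from the Station 1 sphere: z² = 87.55² − (x + 57.8)² − (y − 36.8)² with x = -4.100, y = 54.294, so z ≈ 66.897 ≈ 66.9 km.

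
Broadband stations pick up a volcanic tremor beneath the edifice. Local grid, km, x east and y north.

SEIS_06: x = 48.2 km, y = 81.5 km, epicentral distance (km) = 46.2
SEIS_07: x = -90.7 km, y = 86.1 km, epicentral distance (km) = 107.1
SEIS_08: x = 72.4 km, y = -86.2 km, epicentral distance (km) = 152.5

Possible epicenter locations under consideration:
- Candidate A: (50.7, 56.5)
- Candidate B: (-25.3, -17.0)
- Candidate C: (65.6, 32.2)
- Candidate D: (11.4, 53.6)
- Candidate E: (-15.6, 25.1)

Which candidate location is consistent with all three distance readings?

Candidate D

For each candidate, compare |candidate − station| to the reported distance:
Candidate A: residuals SEIS_06 21.1, SEIS_07 37.4, SEIS_08 8.2 → max 37.4 km
Candidate B: residuals SEIS_06 76.7, SEIS_07 15.0, SEIS_08 32.8 → max 76.7 km
Candidate C: residuals SEIS_06 6.1, SEIS_07 58.2, SEIS_08 33.9 → max 58.2 km
Candidate D: residuals SEIS_06 0.0, SEIS_07 0.0, SEIS_08 0.0 → max 0.0 km
Candidate E: residuals SEIS_06 39.0, SEIS_07 10.3, SEIS_08 10.6 → max 39.0 km
Only Candidate D has all residuals ≈ 0.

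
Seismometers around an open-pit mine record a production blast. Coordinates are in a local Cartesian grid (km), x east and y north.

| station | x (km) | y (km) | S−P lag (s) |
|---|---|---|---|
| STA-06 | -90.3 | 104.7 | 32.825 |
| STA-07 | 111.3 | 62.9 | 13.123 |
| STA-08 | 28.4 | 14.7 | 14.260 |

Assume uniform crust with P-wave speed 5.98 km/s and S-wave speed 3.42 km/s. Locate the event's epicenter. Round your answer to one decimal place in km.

Distance from S−P lag: d = Δt · v_P v_S / (v_P − v_S) = Δt · (5.98·3.42)/(5.98−3.42) ≈ 7.9889·Δt.
So d_STA-06 = 262.24, d_STA-07 = 104.84, d_STA-08 = 113.92 km.
Circle about each station: (x + 90.3)² + (y − 104.7)² = 262.24²; (x − 111.3)² + (y − 62.9)² = 104.84²; (x − 28.4)² + (y − 14.7)² = 113.92².
Subtracting the STA-06 equation from the STA-07 and STA-08 equations removes the quadratic terms:
403.2 x − 83.6 y = 55006.31
237.4 x − 180.0 y = 37698.52
Solving the 2×2 system: x ≈ 128.0, y ≈ -40.6 km.

(128.0, -40.6)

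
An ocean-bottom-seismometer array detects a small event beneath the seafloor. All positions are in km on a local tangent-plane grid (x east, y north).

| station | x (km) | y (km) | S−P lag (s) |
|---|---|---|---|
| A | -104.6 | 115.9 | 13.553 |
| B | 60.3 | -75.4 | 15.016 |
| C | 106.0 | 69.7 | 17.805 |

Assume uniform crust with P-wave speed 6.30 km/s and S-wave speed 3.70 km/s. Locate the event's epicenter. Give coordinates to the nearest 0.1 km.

-42.6 km east, 11.4 km north

Distance from S−P lag: d = Δt · v_P v_S / (v_P − v_S) = Δt · (6.30·3.70)/(6.30−3.70) ≈ 8.9654·Δt.
So d_A = 121.51, d_B = 134.62, d_C = 159.63 km.
Circle about each station: (x + 104.6)² + (y − 115.9)² = 121.51²; (x − 60.3)² + (y + 75.4)² = 134.62²; (x − 106.0)² + (y − 69.7)² = 159.63².
Subtracting pairs of circle equations eliminates x²+y² and gives linear equations (the radical axes):
329.8 x − 382.6 y = -18410.58
421.2 x − 92.4 y = -18996.94
Solving the 2×2 system: x ≈ -42.6, y ≈ 11.4 km.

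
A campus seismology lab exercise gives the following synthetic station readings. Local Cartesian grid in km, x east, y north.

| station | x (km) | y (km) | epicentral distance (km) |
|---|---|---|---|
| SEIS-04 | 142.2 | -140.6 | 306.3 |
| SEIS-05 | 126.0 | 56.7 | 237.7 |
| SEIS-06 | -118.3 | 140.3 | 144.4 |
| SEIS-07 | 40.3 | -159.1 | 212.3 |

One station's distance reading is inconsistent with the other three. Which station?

Solve using three stations at a time. Using SEIS-05, SEIS-06, SEIS-07 (subtract circle equations pairwise → linear system) gives (x, y) ≈ (-104.0, -3.4).
Distances from that point to each station vs reported:
  SEIS-04: calculated 281.8 vs reported 306.3 → residual 24.5 km
  SEIS-05: calculated 237.7 vs reported 237.7 → residual 0.0 km
  SEIS-06: calculated 144.4 vs reported 144.4 → residual 0.0 km
  SEIS-07: calculated 212.3 vs reported 212.3 → residual 0.0 km
SEIS-05, SEIS-06, SEIS-07 are mutually consistent (residuals ≈ 0); SEIS-04 is off by 24.5 km.

SEIS-04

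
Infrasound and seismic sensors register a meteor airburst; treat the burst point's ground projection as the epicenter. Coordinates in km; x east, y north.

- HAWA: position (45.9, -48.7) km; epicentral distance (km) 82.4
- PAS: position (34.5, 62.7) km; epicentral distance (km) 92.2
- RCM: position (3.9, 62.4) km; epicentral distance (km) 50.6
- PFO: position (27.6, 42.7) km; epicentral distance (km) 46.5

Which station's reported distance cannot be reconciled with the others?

Solve using three stations at a time. Using HAWA, RCM, PFO (subtract circle equations pairwise → linear system) gives (x, y) ≈ (-8.5, 13.3).
Distances from that point to each station vs reported:
  HAWA: calculated 82.5 vs reported 82.4 → residual 0.1 km
  PAS: calculated 65.5 vs reported 92.2 → residual 26.7 km
  RCM: calculated 50.7 vs reported 50.6 → residual 0.1 km
  PFO: calculated 46.6 vs reported 46.5 → residual 0.1 km
HAWA, RCM, PFO are mutually consistent (residuals ≈ 0); PAS is off by 26.7 km.

PAS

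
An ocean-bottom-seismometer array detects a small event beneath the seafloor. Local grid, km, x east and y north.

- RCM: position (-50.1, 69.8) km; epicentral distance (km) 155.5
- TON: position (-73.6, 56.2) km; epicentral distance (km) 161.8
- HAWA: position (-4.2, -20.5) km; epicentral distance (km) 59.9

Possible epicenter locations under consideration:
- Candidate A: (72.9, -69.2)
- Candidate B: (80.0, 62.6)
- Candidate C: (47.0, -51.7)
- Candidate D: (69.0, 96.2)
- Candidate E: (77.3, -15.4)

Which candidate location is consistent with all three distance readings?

For each candidate, compare |candidate − station| to the reported distance:
Candidate A: residuals RCM 30.1, TON 31.0, HAWA 31.3 → max 31.3 km
Candidate B: residuals RCM 25.2, TON 8.1, HAWA 58.4 → max 58.4 km
Candidate C: residuals RCM 0.0, TON 0.0, HAWA 0.1 → max 0.1 km
Candidate D: residuals RCM 33.5, TON 13.7, HAWA 77.9 → max 77.9 km
Candidate E: residuals RCM 2.2, TON 5.2, HAWA 21.8 → max 21.8 km
Only Candidate C has all residuals ≈ 0.

Candidate C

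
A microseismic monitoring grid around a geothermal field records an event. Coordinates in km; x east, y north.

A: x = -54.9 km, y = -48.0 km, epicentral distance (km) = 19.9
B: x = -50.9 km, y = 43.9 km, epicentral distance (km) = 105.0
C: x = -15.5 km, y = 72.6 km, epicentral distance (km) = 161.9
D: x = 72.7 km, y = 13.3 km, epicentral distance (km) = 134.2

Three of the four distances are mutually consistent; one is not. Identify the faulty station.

Solve using three stations at a time. Using A, B, D (subtract circle equations pairwise → linear system) gives (x, y) ≈ (-39.4, -60.5).
Distances from that point to each station vs reported:
  A: calculated 19.9 vs reported 19.9 → residual 0.0 km
  B: calculated 105.0 vs reported 105.0 → residual 0.0 km
  C: calculated 135.2 vs reported 161.9 → residual 26.7 km
  D: calculated 134.2 vs reported 134.2 → residual 0.0 km
A, B, D are mutually consistent (residuals ≈ 0); C is off by 26.7 km.

C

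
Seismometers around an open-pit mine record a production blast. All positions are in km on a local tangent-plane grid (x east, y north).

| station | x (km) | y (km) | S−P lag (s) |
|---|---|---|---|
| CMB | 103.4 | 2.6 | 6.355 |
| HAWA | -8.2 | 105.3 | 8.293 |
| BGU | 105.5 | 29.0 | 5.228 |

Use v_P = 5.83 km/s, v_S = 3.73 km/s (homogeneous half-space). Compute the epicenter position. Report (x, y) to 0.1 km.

x ≈ 54.2 km, y ≈ 46.3 km

Distance from S−P lag: d = Δt · v_P v_S / (v_P − v_S) = Δt · (5.83·3.73)/(5.83−3.73) ≈ 10.3552·Δt.
So d_CMB = 65.81, d_HAWA = 85.88, d_BGU = 54.14 km.
Circle about each station: (x − 103.4)² + (y − 2.6)² = 65.81²; (x + 8.2)² + (y − 105.3)² = 85.88²; (x − 105.5)² + (y − 29.0)² = 54.14².
Subtracting the CMB equation from the HAWA and BGU equations removes the quadratic terms:
-223.2 x + 205.4 y = -2587.41
4.2 x + 52.8 y = 2672.75
Solving the 2×2 system: x ≈ 54.2, y ≈ 46.3 km.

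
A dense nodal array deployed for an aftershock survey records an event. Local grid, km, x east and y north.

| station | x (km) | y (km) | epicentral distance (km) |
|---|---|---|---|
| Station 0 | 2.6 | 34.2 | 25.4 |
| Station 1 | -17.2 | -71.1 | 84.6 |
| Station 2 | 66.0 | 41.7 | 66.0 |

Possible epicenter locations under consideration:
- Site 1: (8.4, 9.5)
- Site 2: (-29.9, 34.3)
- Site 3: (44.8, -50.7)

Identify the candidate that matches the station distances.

Site 1

For each candidate, compare |candidate − station| to the reported distance:
Site 1: residuals Station 0 0.0, Station 1 0.0, Station 2 0.0 → max 0.0 km
Site 2: residuals Station 0 7.1, Station 1 21.6, Station 2 30.2 → max 30.2 km
Site 3: residuals Station 0 69.4, Station 1 19.3, Station 2 28.8 → max 69.4 km
Only Site 1 has all residuals ≈ 0.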